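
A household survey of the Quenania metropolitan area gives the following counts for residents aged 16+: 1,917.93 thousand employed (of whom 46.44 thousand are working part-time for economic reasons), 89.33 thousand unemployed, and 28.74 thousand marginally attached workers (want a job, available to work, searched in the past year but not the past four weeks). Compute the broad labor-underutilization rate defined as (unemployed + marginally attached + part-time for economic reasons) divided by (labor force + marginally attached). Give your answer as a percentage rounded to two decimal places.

Broad underutilization rate ≈ 8.08%.

Labor force = 1,917.93 + 89.33 = 2,007.26 thousand.
Numerator = 89.33 + 28.74 + 46.44 = 164.51 thousand.
Denominator = 2,007.26 + 28.74 = 2,036.00 thousand.
Broad rate = 164.51 / 2,036.00 = 8.08%.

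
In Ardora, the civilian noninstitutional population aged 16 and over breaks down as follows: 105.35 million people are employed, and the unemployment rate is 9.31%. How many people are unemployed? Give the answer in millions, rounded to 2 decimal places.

Let U be the number unemployed. The labor force is E + U, and U/(E+U) = 0.0931.
So U = 0.0931 × 105.35 / (1 − 0.0931) = 9.8081 / 0.9069 ≈ 10.81 million.

About 10.81 million are unemployed.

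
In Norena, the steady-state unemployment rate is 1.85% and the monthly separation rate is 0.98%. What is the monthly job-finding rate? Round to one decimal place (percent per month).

Job-finding rate ≈ 52.0% per month.

From u* = s/(s+f): f = s·(1−u)/u.
f = 0.98 × (1 − 0.0185) / 0.0185 = 0.9619 / 0.0185 ≈ 52.0% per month.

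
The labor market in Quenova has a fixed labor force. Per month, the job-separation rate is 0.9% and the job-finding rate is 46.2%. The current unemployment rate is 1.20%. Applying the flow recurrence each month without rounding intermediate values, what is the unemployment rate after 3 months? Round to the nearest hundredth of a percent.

With a fixed labor force, u_{t+1} = u_t + s·(1−u_t) − f·u_t = u_t·(1−s−f) + s.
Here 1−s−f = 0.529 and s = 0.009.
u_1 = 0.012000 × 0.529 + 0.009 = 0.015348.
u_2 = 0.015348 × 0.529 + 0.009 = 0.017119.
u_3 = 0.017119 × 0.529 + 0.009 = 0.018056.

Unemployment rate after three months ≈ 1.81%.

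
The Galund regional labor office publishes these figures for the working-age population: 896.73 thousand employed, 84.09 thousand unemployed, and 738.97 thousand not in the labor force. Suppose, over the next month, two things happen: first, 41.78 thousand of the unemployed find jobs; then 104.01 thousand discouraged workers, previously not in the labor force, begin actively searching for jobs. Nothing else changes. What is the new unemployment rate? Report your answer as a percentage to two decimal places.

New unemployment rate ≈ 13.49%.

Initially, labor force = 896.73 + 84.09 = 980.82 thousand, so u = 84.09/980.82 = 8.57%.
After the first change, unemployed falls and employed rises by 41.78; labor force unchanged → E = 938.51, U = 42.31, labor force = 980.82 thousand.
After the second change, unemployed and labor force both rise by 104.01 → E = 938.51, U = 146.32, labor force = 1,084.83 thousand.
New unemployment rate = 146.32 / 1,084.83 = 13.49%.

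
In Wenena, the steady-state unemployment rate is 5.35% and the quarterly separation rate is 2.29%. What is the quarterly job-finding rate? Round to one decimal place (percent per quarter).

Job-finding rate ≈ 40.5% per quarter.

From u* = s/(s+f): f = s·(1−u)/u.
f = 2.29 × (1 − 0.0535) / 0.0535 = 2.1675 / 0.0535 ≈ 40.5% per quarter.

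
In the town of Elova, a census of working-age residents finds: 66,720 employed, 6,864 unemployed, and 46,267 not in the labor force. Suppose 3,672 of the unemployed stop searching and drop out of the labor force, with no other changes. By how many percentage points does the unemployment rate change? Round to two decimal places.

The unemployment rate changes by −4.76 percentage points.

Initially, labor force = 66,720 + 6,864 = 73,584, so u = 6,864/73,584 = 9.33%.
After the change, unemployed and labor force both fall by 3,672 → E = 66,720, U = 3,192, labor force = 69,912.
New unemployment rate = 3,192 / 69,912 = 4.57%.
Change = 4.57% − 9.33% = −4.76 percentage points.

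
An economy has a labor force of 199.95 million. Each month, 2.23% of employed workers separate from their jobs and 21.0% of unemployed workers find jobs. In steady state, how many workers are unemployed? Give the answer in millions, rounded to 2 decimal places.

Steady-state unemployment rate u* = s/(s+f) = 2.23/(2.23+21.0) = 0.095997.
Unemployed = u* × labor force = 0.095997 × 199.95 ≈ 19.19 million.

About 19.19 million are unemployed in steady state.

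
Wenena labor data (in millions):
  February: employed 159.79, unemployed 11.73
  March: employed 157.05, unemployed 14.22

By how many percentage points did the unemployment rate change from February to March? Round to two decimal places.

The unemployment rate changed by +1.46 percentage points.

February: labor force = 159.79 + 11.73 = 171.52; u = 11.73/171.52 = 6.84%.
March: labor force = 157.05 + 14.22 = 171.27; u = 14.22/171.27 = 8.30%.
Change = 8.30% − 6.84% = +1.46 pp.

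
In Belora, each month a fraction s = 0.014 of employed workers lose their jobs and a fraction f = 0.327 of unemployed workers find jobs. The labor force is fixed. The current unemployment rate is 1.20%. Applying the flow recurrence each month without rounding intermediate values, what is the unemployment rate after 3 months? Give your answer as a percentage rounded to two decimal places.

Unemployment rate after three months ≈ 3.27%.

With a fixed labor force, u_{t+1} = u_t + s·(1−u_t) − f·u_t = u_t·(1−s−f) + s.
Here 1−s−f = 0.659 and s = 0.014.
u_1 = 0.012000 × 0.659 + 0.014 = 0.021908.
u_2 = 0.021908 × 0.659 + 0.014 = 0.028437.
u_3 = 0.028437 × 0.659 + 0.014 = 0.032740.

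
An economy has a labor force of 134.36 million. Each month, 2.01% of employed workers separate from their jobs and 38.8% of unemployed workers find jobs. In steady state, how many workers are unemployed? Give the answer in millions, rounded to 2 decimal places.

About 6.62 million are unemployed in steady state.

Steady-state unemployment rate u* = s/(s+f) = 2.01/(2.01+38.8) = 0.049253.
Unemployed = u* × labor force = 0.049253 × 134.36 ≈ 6.62 million.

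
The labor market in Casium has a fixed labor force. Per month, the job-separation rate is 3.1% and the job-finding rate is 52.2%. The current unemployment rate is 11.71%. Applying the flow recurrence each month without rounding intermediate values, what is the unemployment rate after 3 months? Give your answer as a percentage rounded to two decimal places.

With a fixed labor force, u_{t+1} = u_t + s·(1−u_t) − f·u_t = u_t·(1−s−f) + s.
Here 1−s−f = 0.447 and s = 0.031.
u_1 = 0.117100 × 0.447 + 0.031 = 0.083344.
u_2 = 0.083344 × 0.447 + 0.031 = 0.068255.
u_3 = 0.068255 × 0.447 + 0.031 = 0.061510.

Unemployment rate after three months ≈ 6.15%.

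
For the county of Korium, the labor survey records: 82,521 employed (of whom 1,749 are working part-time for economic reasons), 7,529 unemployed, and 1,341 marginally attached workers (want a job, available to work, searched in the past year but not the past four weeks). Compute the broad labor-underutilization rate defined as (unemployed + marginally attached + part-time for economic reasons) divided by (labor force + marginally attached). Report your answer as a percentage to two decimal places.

Broad underutilization rate ≈ 11.62%.

Labor force = 82,521 + 7,529 = 90,050.
Numerator = 7,529 + 1,341 + 1,749 = 10,619.
Denominator = 90,050 + 1,341 = 91,391.
Broad rate = 10,619 / 91,391 = 11.62%.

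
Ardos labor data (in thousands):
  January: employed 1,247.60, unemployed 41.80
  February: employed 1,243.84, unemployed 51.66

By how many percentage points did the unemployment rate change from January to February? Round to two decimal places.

January: labor force = 1,247.60 + 41.80 = 1,289.40; u = 41.80/1,289.40 = 3.24%.
February: labor force = 1,243.84 + 51.66 = 1,295.50; u = 51.66/1,295.50 = 3.99%.
Change = 3.99% − 3.24% = +0.75 pp.

The unemployment rate changed by +0.75 percentage points.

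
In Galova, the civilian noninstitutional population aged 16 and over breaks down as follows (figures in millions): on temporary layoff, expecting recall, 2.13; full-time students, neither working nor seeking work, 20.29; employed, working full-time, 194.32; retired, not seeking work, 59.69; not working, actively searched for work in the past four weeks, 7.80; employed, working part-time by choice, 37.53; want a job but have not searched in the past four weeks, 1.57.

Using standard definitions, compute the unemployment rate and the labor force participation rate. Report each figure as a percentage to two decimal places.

Employed = 194.32 + 37.53 = 231.85 million.
Unemployed = 2.13 + 7.80 = 9.93 million (jobless and actively searching, or on temporary layoff).
Labor force = 231.85 + 9.93 = 241.78 million.
Not in labor force = 20.29 + 59.69 + 1.57 = 81.55 million (those not working and not actively searching are outside the labor force — including those who want a job but have given up searching).
Civilian working-age population = 241.78 + 81.55 = 323.33 million.
Unemployment rate = 9.93 / 241.78 = 4.11%.
Labor force participation rate = 241.78 / 323.33 = 74.78%.

Unemployment rate ≈ 4.11%; labor force participation rate ≈ 74.78%.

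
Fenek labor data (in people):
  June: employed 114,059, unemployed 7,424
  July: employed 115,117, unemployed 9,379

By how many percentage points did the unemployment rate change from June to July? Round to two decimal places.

June: labor force = 114,059 + 7,424 = 121,483; u = 7,424/121,483 = 6.11%.
July: labor force = 115,117 + 9,379 = 124,496; u = 9,379/124,496 = 7.53%.
Change = 7.53% − 6.11% = +1.42 pp.

The unemployment rate changed by +1.42 percentage points.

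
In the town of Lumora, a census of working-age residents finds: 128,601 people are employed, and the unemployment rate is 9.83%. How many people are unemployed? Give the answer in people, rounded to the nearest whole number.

About 14,020 are unemployed.

Let U be the number unemployed. The labor force is E + U, and U/(E+U) = 0.0983.
So U = 0.0983 × 128,601 / (1 − 0.0983) = 12641.48 / 0.9017 ≈ 14,020.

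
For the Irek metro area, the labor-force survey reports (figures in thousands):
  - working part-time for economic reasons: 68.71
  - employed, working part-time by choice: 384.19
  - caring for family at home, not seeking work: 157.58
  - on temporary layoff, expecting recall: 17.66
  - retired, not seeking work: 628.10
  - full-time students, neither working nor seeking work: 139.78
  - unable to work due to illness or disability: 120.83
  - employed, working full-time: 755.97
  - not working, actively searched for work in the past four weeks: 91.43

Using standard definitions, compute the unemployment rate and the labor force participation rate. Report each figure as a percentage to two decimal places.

Unemployment rate ≈ 8.28%; labor force participation rate ≈ 55.75%.

Employed = 68.71 + 384.19 + 755.97 = 1,208.87 thousand (anyone who worked, including part-time for economic reasons, counts as employed).
Unemployed = 17.66 + 91.43 = 109.09 thousand (jobless and actively searching, or on temporary layoff).
Labor force = 1,208.87 + 109.09 = 1,317.96 thousand.
Not in labor force = 157.58 + 628.10 + 139.78 + 120.83 = 1,046.29 thousand (those not working and not actively searching are outside the labor force).
Civilian working-age population = 1,317.96 + 1,046.29 = 2,364.25 thousand.
Unemployment rate = 109.09 / 1,317.96 = 8.28%.
Labor force participation rate = 1,317.96 / 2,364.25 = 55.75%.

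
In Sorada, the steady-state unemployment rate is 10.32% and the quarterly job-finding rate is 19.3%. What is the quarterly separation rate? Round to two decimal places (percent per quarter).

From u* = s/(s+f): s = u·f/(1−u).
s = 0.1032 × 19.3 / (1 − 0.1032) = 1.9918 / 0.8968 ≈ 2.22% per quarter.

Separation rate ≈ 2.22% per quarter.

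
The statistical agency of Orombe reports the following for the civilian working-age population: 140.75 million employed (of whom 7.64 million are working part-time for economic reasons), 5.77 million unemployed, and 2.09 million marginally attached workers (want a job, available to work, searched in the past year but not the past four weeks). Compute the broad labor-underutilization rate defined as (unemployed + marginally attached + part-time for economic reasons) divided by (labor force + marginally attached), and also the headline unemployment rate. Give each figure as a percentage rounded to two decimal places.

Labor force = 140.75 + 5.77 = 146.52 million.
Numerator = 5.77 + 2.09 + 7.64 = 15.50 million.
Denominator = 146.52 + 2.09 = 148.61 million.
Broad rate = 15.50 / 148.61 = 10.43%.
Headline unemployment rate = 5.77 / 146.52 = 3.94%.

Broad underutilization rate ≈ 10.43%; headline unemployment rate ≈ 3.94%.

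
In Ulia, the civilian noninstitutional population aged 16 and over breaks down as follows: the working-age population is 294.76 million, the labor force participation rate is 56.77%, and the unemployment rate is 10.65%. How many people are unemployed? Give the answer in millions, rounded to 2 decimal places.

About 17.82 million are unemployed.

Labor force = 0.5677 × 294.76 = 167.34 million.
Unemployed = 0.1065 × 167.34 ≈ 17.82 million.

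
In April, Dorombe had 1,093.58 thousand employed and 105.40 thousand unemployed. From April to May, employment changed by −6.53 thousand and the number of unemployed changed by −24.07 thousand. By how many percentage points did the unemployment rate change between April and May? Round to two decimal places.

The unemployment rate changed by −1.83 percentage points.

April: labor force = 1,093.58 + 105.40 = 1,198.98; u = 105.40/1,198.98 = 8.79%.
May: labor force = 1,087.05 + 81.33 = 1,168.38; u = 81.33/1,168.38 = 6.96%.
Change = 6.96% − 8.79% = −1.83 pp.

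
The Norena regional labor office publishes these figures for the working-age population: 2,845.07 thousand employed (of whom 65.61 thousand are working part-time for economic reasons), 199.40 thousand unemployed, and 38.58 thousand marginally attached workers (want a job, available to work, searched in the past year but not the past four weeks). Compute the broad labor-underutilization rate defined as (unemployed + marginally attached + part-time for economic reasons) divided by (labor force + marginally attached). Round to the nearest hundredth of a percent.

Broad underutilization rate ≈ 9.85%.

Labor force = 2,845.07 + 199.40 = 3,044.47 thousand.
Numerator = 199.40 + 38.58 + 65.61 = 303.59 thousand.
Denominator = 3,044.47 + 38.58 = 3,083.05 thousand.
Broad rate = 303.59 / 3,083.05 = 9.85%.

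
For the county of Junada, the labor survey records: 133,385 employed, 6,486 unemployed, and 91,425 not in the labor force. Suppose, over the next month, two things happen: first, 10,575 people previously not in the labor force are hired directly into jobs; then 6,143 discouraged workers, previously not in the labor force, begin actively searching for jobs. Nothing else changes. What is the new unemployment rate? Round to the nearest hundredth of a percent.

Initially, labor force = 133,385 + 6,486 = 139,871, so u = 6,486/139,871 = 4.64%.
After the first change, employed and labor force both rise by 10,575; unemployed unchanged → E = 143,960, U = 6,486, labor force = 150,446.
After the second change, unemployed and labor force both rise by 6,143 → E = 143,960, U = 12,629, labor force = 156,589.
New unemployment rate = 12,629 / 156,589 = 8.07%.

New unemployment rate ≈ 8.07%.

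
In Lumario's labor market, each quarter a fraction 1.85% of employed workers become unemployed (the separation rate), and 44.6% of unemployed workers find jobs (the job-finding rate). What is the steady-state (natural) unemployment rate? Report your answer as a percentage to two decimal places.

At steady state the flows balance: s·E = f·U, so U/(E+U) = s/(s+f).
u* = 1.85 / (1.85 + 44.6) = 1.85 / 46.45 = 3.98%.

Steady-state unemployment rate ≈ 3.98%.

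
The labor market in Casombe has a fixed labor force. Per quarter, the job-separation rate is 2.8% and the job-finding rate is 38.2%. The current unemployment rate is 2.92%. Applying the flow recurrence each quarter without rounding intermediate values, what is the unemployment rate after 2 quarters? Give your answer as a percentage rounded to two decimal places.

With a fixed labor force, u_{t+1} = u_t + s·(1−u_t) − f·u_t = u_t·(1−s−f) + s.
Here 1−s−f = 0.590 and s = 0.028.
u_1 = 0.029200 × 0.590 + 0.028 = 0.045228.
u_2 = 0.045228 × 0.590 + 0.028 = 0.054685.

Unemployment rate after two quarters ≈ 5.47%.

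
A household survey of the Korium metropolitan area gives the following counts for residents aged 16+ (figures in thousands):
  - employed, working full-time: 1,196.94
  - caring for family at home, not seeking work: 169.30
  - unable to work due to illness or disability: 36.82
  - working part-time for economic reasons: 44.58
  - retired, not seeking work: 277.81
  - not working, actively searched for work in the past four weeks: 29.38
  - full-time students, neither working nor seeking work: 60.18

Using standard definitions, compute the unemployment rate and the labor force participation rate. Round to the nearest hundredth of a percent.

Employed = 1,196.94 + 44.58 = 1,241.52 thousand (anyone who worked, including part-time for economic reasons, counts as employed).
Unemployed = 29.38 thousand.
Labor force = 1,241.52 + 29.38 = 1,270.90 thousand.
Not in labor force = 169.30 + 36.82 + 277.81 + 60.18 = 544.11 thousand (those not working and not actively searching are outside the labor force).
Civilian working-age population = 1,270.90 + 544.11 = 1,815.01 thousand.
Unemployment rate = 29.38 / 1,270.90 = 2.31%.
Labor force participation rate = 1,270.90 / 1,815.01 = 70.02%.

Unemployment rate ≈ 2.31%; labor force participation rate ≈ 70.02%.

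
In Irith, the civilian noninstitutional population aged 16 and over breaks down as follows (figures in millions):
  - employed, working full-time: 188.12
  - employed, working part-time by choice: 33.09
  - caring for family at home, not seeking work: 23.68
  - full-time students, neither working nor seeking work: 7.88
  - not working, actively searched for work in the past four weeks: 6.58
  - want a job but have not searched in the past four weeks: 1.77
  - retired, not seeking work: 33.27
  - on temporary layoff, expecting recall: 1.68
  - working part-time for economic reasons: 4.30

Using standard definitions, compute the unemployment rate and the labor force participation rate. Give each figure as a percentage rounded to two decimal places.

Unemployment rate ≈ 3.53%; labor force participation rate ≈ 77.83%.

Employed = 188.12 + 33.09 + 4.30 = 225.51 million (anyone who worked, including part-time for economic reasons, counts as employed).
Unemployed = 6.58 + 1.68 = 8.26 million (jobless and actively searching, or on temporary layoff).
Labor force = 225.51 + 8.26 = 233.77 million.
Not in labor force = 23.68 + 7.88 + 1.77 + 33.27 = 66.60 million (those not working and not actively searching are outside the labor force — including those who want a job but have given up searching).
Civilian working-age population = 233.77 + 66.60 = 300.37 million.
Unemployment rate = 8.26 / 233.77 = 3.53%.
Labor force participation rate = 233.77 / 300.37 = 77.83%.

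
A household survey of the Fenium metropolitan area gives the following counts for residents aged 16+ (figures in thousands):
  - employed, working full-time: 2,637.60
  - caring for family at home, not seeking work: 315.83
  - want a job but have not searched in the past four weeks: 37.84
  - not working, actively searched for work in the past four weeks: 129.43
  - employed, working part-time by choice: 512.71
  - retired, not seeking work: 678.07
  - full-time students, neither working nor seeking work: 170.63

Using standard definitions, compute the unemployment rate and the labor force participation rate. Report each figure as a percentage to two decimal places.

Employed = 2,637.60 + 512.71 = 3,150.31 thousand.
Unemployed = 129.43 thousand.
Labor force = 3,150.31 + 129.43 = 3,279.74 thousand.
Not in labor force = 315.83 + 37.84 + 678.07 + 170.63 = 1,202.37 thousand (those not working and not actively searching are outside the labor force — including those who want a job but have given up searching).
Civilian working-age population = 3,279.74 + 1,202.37 = 4,482.11 thousand.
Unemployment rate = 129.43 / 3,279.74 = 3.95%.
Labor force participation rate = 3,279.74 / 4,482.11 = 73.17%.

Unemployment rate ≈ 3.95%; labor force participation rate ≈ 73.17%.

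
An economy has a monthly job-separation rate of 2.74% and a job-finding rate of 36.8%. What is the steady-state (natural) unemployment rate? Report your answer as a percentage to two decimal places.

At steady state the flows balance: s·E = f·U, so U/(E+U) = s/(s+f).
u* = 2.74 / (2.74 + 36.8) = 2.74 / 39.54 = 6.93%.

Steady-state unemployment rate ≈ 6.93%.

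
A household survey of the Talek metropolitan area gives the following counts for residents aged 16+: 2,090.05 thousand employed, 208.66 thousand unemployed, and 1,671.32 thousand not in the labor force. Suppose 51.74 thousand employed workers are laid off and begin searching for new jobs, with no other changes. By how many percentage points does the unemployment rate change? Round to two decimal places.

The unemployment rate changes by +2.25 percentage points.

Initially, labor force = 2,090.05 + 208.66 = 2,298.71 thousand, so u = 208.66/2,298.71 = 9.08%.
After the change, employed falls and unemployed rises by 51.74; labor force unchanged → E = 2,038.31, U = 260.40, labor force = 2,298.71 thousand.
New unemployment rate = 260.40 / 2,298.71 = 11.33%.
Change = 11.33% − 9.08% = +2.25 percentage points.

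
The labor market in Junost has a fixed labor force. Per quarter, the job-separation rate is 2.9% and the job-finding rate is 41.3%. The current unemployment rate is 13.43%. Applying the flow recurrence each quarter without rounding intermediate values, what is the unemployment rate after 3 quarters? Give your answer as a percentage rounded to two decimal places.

Unemployment rate after three quarters ≈ 7.75%.

With a fixed labor force, u_{t+1} = u_t + s·(1−u_t) − f·u_t = u_t·(1−s−f) + s.
Here 1−s−f = 0.558 and s = 0.029.
u_1 = 0.134300 × 0.558 + 0.029 = 0.103939.
u_2 = 0.103939 × 0.558 + 0.029 = 0.086998.
u_3 = 0.086998 × 0.558 + 0.029 = 0.077545.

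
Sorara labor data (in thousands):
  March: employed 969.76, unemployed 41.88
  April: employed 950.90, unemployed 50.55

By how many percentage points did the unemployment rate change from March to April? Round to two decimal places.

The unemployment rate changed by +0.91 percentage points.

March: labor force = 969.76 + 41.88 = 1,011.64; u = 41.88/1,011.64 = 4.14%.
April: labor force = 950.90 + 50.55 = 1,001.45; u = 50.55/1,001.45 = 5.05%.
Change = 5.05% − 4.14% = +0.91 pp.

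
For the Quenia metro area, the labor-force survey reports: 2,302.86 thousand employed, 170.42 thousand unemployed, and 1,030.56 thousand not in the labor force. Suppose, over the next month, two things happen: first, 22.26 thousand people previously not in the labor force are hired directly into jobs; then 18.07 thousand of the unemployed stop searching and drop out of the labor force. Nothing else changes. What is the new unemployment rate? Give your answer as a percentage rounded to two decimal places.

Initially, labor force = 2,302.86 + 170.42 = 2,473.28 thousand, so u = 170.42/2,473.28 = 6.89%.
After the first change, employed and labor force both rise by 22.26; unemployed unchanged → E = 2,325.12, U = 170.42, labor force = 2,495.54 thousand.
After the second change, unemployed and labor force both fall by 18.07 → E = 2,325.12, U = 152.35, labor force = 2,477.47 thousand.
New unemployment rate = 152.35 / 2,477.47 = 6.15%.

New unemployment rate ≈ 6.15%.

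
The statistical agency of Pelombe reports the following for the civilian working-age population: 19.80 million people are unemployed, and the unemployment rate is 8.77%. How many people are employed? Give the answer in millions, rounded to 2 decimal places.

Labor force = U / u = 19.80 / 0.0877 ≈ 225.77 million.
Employed = labor force − unemployed = 225.77 − 19.80 = 205.97 million.

About 205.97 million are employed.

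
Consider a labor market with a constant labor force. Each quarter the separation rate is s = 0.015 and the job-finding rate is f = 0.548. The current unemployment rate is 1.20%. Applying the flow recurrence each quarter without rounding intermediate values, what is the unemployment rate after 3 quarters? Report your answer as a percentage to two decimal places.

With a fixed labor force, u_{t+1} = u_t + s·(1−u_t) − f·u_t = u_t·(1−s−f) + s.
Here 1−s−f = 0.437 and s = 0.015.
u_1 = 0.012000 × 0.437 + 0.015 = 0.020244.
u_2 = 0.020244 × 0.437 + 0.015 = 0.023847.
u_3 = 0.023847 × 0.437 + 0.015 = 0.025421.

Unemployment rate after three quarters ≈ 2.54%.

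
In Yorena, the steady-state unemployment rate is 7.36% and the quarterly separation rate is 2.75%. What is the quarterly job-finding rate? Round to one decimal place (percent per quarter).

Job-finding rate ≈ 34.6% per quarter.

From u* = s/(s+f): f = s·(1−u)/u.
f = 2.75 × (1 − 0.0736) / 0.0736 = 2.5476 / 0.0736 ≈ 34.6% per quarter.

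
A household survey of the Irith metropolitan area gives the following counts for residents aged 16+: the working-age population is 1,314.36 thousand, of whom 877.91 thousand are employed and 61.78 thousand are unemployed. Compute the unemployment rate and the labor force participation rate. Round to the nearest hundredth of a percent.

Labor force = employed + unemployed = 877.91 + 61.78 = 939.69 thousand.
Unemployment rate = 61.78 / 939.69 = 6.57%.
Labor force participation rate = 939.69 / 1,314.36 = 71.49%.

Unemployment rate ≈ 6.57%; labor force participation rate ≈ 71.49%.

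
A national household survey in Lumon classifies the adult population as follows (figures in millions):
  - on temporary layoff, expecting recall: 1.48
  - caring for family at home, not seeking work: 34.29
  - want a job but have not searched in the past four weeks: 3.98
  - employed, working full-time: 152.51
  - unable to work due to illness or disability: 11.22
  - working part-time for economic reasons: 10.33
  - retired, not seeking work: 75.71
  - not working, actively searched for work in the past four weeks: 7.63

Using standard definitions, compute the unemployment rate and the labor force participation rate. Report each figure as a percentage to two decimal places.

Employed = 152.51 + 10.33 = 162.84 million (anyone who worked, including part-time for economic reasons, counts as employed).
Unemployed = 1.48 + 7.63 = 9.11 million (jobless and actively searching, or on temporary layoff).
Labor force = 162.84 + 9.11 = 171.95 million.
Not in labor force = 34.29 + 3.98 + 11.22 + 75.71 = 125.20 million (those not working and not actively searching are outside the labor force — including those who want a job but have given up searching).
Civilian working-age population = 171.95 + 125.20 = 297.15 million.
Unemployment rate = 9.11 / 171.95 = 5.30%.
Labor force participation rate = 171.95 / 297.15 = 57.87%.

Unemployment rate ≈ 5.30%; labor force participation rate ≈ 57.87%.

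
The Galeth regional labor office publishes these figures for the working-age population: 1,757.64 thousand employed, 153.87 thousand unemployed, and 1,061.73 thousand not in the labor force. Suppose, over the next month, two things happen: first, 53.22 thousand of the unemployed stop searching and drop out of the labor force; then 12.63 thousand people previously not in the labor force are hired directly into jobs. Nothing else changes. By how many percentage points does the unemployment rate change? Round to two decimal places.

The unemployment rate changes by −2.67 percentage points.

Initially, labor force = 1,757.64 + 153.87 = 1,911.51 thousand, so u = 153.87/1,911.51 = 8.05%.
After the first change, unemployed and labor force both fall by 53.22 → E = 1,757.64, U = 100.65, labor force = 1,858.29 thousand.
After the second change, employed and labor force both rise by 12.63; unemployed unchanged → E = 1,770.27, U = 100.65, labor force = 1,870.92 thousand.
New unemployment rate = 100.65 / 1,870.92 = 5.38%.
Change = 5.38% − 8.05% = −2.67 percentage points.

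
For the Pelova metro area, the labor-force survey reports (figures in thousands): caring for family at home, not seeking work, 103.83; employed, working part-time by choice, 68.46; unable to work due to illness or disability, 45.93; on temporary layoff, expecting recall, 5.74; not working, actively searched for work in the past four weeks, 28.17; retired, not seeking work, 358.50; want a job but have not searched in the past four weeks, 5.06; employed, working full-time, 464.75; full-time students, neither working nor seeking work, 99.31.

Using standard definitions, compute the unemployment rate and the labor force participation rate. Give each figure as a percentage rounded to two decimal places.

Unemployment rate ≈ 5.98%; labor force participation rate ≈ 48.07%.

Employed = 68.46 + 464.75 = 533.21 thousand.
Unemployed = 5.74 + 28.17 = 33.91 thousand (jobless and actively searching, or on temporary layoff).
Labor force = 533.21 + 33.91 = 567.12 thousand.
Not in labor force = 103.83 + 45.93 + 358.50 + 5.06 + 99.31 = 612.63 thousand (those not working and not actively searching are outside the labor force — including those who want a job but have given up searching).
Civilian working-age population = 567.12 + 612.63 = 1,179.75 thousand.
Unemployment rate = 33.91 / 567.12 = 5.98%.
Labor force participation rate = 567.12 / 1,179.75 = 48.07%.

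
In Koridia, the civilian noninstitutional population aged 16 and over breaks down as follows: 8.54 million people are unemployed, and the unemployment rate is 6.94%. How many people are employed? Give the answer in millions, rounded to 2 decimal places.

Labor force = U / u = 8.54 / 0.0694 ≈ 123.05 million.
Employed = labor force − unemployed = 123.05 − 8.54 = 114.51 million.

About 114.51 million are employed.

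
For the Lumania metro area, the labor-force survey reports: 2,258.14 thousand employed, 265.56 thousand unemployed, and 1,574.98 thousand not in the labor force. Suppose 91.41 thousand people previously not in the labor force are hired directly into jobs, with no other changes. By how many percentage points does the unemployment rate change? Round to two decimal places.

The unemployment rate changes by −0.37 percentage points.

Initially, labor force = 2,258.14 + 265.56 = 2,523.70 thousand, so u = 265.56/2,523.70 = 10.52%.
After the change, employed and labor force both rise by 91.41; unemployed unchanged → E = 2,349.55, U = 265.56, labor force = 2,615.11 thousand.
New unemployment rate = 265.56 / 2,615.11 = 10.15%.
Change = 10.15% − 10.52% = −0.37 percentage points.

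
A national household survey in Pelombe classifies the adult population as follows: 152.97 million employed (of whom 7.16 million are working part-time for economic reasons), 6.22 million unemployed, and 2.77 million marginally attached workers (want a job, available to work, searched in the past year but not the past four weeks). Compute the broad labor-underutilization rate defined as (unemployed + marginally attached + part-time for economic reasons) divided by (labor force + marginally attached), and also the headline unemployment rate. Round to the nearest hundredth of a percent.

Labor force = 152.97 + 6.22 = 159.19 million.
Numerator = 6.22 + 2.77 + 7.16 = 16.15 million.
Denominator = 159.19 + 2.77 = 161.96 million.
Broad rate = 16.15 / 161.96 = 9.97%.
Headline unemployment rate = 6.22 / 159.19 = 3.91%.

Broad underutilization rate ≈ 9.97%; headline unemployment rate ≈ 3.91%.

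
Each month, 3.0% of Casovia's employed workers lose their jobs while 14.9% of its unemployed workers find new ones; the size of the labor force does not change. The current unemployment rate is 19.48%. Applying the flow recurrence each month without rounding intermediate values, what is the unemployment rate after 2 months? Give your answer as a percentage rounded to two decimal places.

With a fixed labor force, u_{t+1} = u_t + s·(1−u_t) − f·u_t = u_t·(1−s−f) + s.
Here 1−s−f = 0.821 and s = 0.030.
u_1 = 0.194800 × 0.821 + 0.030 = 0.189931.
u_2 = 0.189931 × 0.821 + 0.030 = 0.185933.

Unemployment rate after two months ≈ 18.59%.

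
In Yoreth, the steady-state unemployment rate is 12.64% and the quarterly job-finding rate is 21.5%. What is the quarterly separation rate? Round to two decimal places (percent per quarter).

Separation rate ≈ 3.11% per quarter.

From u* = s/(s+f): s = u·f/(1−u).
s = 0.1264 × 21.5 / (1 − 0.1264) = 2.7176 / 0.8736 ≈ 3.11% per quarter.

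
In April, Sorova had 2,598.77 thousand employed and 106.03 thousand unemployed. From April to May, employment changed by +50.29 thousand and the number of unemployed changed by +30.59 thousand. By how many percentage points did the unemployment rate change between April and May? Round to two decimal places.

The unemployment rate changed by +0.98 percentage points.

April: labor force = 2,598.77 + 106.03 = 2,704.80; u = 106.03/2,704.80 = 3.92%.
May: labor force = 2,649.06 + 136.62 = 2,785.68; u = 136.62/2,785.68 = 4.90%.
Change = 4.90% − 3.92% = +0.98 pp.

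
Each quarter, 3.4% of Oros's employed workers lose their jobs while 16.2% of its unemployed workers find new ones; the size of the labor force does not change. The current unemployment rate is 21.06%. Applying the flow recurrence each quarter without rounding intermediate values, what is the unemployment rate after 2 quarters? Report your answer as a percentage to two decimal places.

Unemployment rate after two quarters ≈ 19.75%.

With a fixed labor force, u_{t+1} = u_t + s·(1−u_t) − f·u_t = u_t·(1−s−f) + s.
Here 1−s−f = 0.804 and s = 0.034.
u_1 = 0.210600 × 0.804 + 0.034 = 0.203322.
u_2 = 0.203322 × 0.804 + 0.034 = 0.197471.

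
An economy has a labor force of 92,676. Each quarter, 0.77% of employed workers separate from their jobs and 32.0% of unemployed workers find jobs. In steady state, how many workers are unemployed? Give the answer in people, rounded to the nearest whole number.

About 2,178 are unemployed in steady state.

Steady-state unemployment rate u* = s/(s+f) = 0.77/(0.77+32.0) = 0.023497.
Unemployed = u* × labor force = 0.023497 × 92,676 ≈ 2,178.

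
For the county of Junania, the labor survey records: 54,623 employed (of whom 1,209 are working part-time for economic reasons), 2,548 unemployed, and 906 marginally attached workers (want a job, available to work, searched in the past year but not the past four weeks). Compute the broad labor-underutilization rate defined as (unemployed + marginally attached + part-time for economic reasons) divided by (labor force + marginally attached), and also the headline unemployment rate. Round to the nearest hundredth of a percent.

Labor force = 54,623 + 2,548 = 57,171.
Numerator = 2,548 + 906 + 1,209 = 4,663.
Denominator = 57,171 + 906 = 58,077.
Broad rate = 4,663 / 58,077 = 8.03%.
Headline unemployment rate = 2,548 / 57,171 = 4.46%.

Broad underutilization rate ≈ 8.03%; headline unemployment rate ≈ 4.46%.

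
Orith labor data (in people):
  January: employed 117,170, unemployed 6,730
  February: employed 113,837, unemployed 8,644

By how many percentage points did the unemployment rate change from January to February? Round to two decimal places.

January: labor force = 117,170 + 6,730 = 123,900; u = 6,730/123,900 = 5.43%.
February: labor force = 113,837 + 8,644 = 122,481; u = 8,644/122,481 = 7.06%.
Change = 7.06% − 5.43% = +1.63 pp.

The unemployment rate changed by +1.63 percentage points.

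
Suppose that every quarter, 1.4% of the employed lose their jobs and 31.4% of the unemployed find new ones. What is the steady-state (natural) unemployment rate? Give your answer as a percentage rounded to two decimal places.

At steady state the flows balance: s·E = f·U, so U/(E+U) = s/(s+f).
u* = 1.4 / (1.4 + 31.4) = 1.4 / 32.80 = 4.27%.

Steady-state unemployment rate ≈ 4.27%.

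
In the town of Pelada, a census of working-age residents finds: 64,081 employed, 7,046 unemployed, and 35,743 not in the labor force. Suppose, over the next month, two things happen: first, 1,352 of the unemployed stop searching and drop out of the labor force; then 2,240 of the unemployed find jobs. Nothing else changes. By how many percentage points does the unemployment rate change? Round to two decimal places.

Initially, labor force = 64,081 + 7,046 = 71,127, so u = 7,046/71,127 = 9.91%.
After the first change, unemployed and labor force both fall by 1,352 → E = 64,081, U = 5,694, labor force = 69,775.
After the second change, unemployed falls and employed rises by 2,240; labor force unchanged → E = 66,321, U = 3,454, labor force = 69,775.
New unemployment rate = 3,454 / 69,775 = 4.95%.
Change = 4.95% − 9.91% = −4.96 percentage points.

The unemployment rate changes by −4.96 percentage points.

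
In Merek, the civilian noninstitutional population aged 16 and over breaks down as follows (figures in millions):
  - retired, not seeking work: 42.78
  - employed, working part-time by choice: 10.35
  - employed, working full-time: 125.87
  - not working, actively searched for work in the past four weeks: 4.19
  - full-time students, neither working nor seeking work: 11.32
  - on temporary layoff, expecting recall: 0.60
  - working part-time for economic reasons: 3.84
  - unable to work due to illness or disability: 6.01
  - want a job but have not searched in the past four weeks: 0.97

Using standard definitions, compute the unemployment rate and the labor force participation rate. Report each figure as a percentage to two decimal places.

Employed = 10.35 + 125.87 + 3.84 = 140.06 million (anyone who worked, including part-time for economic reasons, counts as employed).
Unemployed = 4.19 + 0.60 = 4.79 million (jobless and actively searching, or on temporary layoff).
Labor force = 140.06 + 4.79 = 144.85 million.
Not in labor force = 42.78 + 11.32 + 6.01 + 0.97 = 61.08 million (those not working and not actively searching are outside the labor force — including those who want a job but have given up searching).
Civilian working-age population = 144.85 + 61.08 = 205.93 million.
Unemployment rate = 4.79 / 144.85 = 3.31%.
Labor force participation rate = 144.85 / 205.93 = 70.34%.

Unemployment rate ≈ 3.31%; labor force participation rate ≈ 70.34%.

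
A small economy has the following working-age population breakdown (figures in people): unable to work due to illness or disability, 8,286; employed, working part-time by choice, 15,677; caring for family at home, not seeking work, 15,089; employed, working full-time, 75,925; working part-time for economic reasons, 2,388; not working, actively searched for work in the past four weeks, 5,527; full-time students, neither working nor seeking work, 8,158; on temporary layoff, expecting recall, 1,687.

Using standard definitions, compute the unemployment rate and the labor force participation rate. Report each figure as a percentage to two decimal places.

Employed = 15,677 + 75,925 + 2,388 = 93,990 (anyone who worked, including part-time for economic reasons, counts as employed).
Unemployed = 5,527 + 1,687 = 7,214 (jobless and actively searching, or on temporary layoff).
Labor force = 93,990 + 7,214 = 101,204.
Not in labor force = 8,286 + 15,089 + 8,158 = 31,533 (those not working and not actively searching are outside the labor force).
Civilian working-age population = 101,204 + 31,533 = 132,737.
Unemployment rate = 7,214 / 101,204 = 7.13%.
Labor force participation rate = 101,204 / 132,737 = 76.24%.

Unemployment rate ≈ 7.13%; labor force participation rate ≈ 76.24%.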